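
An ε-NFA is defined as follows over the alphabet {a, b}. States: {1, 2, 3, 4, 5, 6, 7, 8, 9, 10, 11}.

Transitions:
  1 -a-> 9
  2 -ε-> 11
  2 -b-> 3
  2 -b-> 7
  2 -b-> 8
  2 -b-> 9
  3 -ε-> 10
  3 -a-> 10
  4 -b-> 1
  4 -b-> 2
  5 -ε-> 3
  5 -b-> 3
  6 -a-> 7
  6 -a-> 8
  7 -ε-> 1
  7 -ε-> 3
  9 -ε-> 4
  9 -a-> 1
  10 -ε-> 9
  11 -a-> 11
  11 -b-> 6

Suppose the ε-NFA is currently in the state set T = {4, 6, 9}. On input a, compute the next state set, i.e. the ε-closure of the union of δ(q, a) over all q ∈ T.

6 on a → {7, 8}.
9 on a → {1}.
No a-transition from 4.
Union after reading a: {1, 7, 8}.
Now take the ε-closure:
From 7 via ε: add 3.
From 3 via ε: add 10.
From 10 via ε: add 9.
From 9 via ε: add 4.
No new states can be added; the closed set is {1, 3, 4, 7, 8, 9, 10}.

{1, 3, 4, 7, 8, 9, 10}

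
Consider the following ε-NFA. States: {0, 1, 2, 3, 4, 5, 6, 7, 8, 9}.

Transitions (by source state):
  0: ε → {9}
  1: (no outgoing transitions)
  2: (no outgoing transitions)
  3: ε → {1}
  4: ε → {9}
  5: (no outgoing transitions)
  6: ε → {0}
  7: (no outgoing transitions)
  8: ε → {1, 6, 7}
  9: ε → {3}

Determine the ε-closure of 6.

{0, 1, 3, 6, 9}

Start with {6}.
From 6 via ε: add 0.
From 0 via ε: add 9.
From 9 via ε: add 3.
From 3 via ε: add 1.
No new states can be added; the closed set is {0, 1, 3, 6, 9}.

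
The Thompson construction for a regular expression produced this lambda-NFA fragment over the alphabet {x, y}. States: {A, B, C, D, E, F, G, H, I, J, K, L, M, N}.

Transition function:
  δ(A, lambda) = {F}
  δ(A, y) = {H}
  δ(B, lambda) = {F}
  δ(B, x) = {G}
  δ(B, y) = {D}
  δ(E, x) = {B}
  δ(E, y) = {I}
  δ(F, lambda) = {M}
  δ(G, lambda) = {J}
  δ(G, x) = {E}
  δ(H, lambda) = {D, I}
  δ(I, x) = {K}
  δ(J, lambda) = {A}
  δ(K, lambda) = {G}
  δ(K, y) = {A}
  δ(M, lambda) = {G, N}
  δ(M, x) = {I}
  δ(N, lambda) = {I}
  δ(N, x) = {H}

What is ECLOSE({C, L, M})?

Start with {C, L, M}.
From M via lambda: add G, N.
From G via lambda: add J.
From N via lambda: add I.
From J via lambda: add A.
From A via lambda: add F.
No new states can be added; the closed set is {A, C, F, G, I, J, L, M, N}.

{A, C, F, G, I, J, L, M, N}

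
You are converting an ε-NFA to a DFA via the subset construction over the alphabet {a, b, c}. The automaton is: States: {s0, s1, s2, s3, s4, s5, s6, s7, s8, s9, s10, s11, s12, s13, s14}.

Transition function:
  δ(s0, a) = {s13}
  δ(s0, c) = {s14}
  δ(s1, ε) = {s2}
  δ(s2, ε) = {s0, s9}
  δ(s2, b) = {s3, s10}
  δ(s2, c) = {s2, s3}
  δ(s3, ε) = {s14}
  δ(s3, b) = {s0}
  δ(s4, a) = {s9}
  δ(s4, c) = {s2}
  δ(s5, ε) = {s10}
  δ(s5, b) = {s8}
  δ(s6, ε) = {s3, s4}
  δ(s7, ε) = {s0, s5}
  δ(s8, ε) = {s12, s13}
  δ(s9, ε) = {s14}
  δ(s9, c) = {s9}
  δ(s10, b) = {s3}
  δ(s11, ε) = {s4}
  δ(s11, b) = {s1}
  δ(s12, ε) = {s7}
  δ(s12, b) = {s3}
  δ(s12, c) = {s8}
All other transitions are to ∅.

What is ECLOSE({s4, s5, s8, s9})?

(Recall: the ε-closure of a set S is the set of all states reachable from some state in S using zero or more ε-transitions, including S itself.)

{s0, s4, s5, s7, s8, s9, s10, s12, s13, s14}

Start with {s4, s5, s8, s9}.
From s5 via ε: add s10.
From s8 via ε: add s12, s13.
From s9 via ε: add s14.
From s12 via ε: add s7.
From s7 via ε: add s0.
No new states can be added; the closed set is {s0, s4, s5, s7, s8, s9, s10, s12, s13, s14}.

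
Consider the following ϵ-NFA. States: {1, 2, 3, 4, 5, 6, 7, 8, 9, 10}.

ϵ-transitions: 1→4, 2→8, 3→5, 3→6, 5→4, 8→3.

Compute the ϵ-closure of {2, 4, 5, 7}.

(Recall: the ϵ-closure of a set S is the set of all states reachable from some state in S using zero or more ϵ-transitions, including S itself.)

Start with {2, 4, 5, 7}.
From 2 via ϵ: add 8.
From 8 via ϵ: add 3.
From 3 via ϵ: add 6.
No new states can be added; the closed set is {2, 3, 4, 5, 6, 7, 8}.

{2, 3, 4, 5, 6, 7, 8}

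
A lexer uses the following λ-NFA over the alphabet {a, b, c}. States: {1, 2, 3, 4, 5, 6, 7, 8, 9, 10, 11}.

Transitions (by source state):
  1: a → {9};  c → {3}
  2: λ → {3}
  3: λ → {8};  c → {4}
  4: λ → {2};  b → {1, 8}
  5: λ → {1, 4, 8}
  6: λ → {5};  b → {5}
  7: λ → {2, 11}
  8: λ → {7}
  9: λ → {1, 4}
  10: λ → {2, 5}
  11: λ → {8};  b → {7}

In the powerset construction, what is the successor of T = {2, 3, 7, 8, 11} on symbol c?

{2, 3, 4, 7, 8, 11}

3 on c → {4}.
No c-transition from 2, 7, 8, 11.
Union after reading c: {4}.
Now take the λ-closure:
From 4 via λ: add 2.
From 2 via λ: add 3.
From 3 via λ: add 8.
From 8 via λ: add 7.
From 7 via λ: add 11.
No new states can be added; the closed set is {2, 3, 4, 7, 8, 11}.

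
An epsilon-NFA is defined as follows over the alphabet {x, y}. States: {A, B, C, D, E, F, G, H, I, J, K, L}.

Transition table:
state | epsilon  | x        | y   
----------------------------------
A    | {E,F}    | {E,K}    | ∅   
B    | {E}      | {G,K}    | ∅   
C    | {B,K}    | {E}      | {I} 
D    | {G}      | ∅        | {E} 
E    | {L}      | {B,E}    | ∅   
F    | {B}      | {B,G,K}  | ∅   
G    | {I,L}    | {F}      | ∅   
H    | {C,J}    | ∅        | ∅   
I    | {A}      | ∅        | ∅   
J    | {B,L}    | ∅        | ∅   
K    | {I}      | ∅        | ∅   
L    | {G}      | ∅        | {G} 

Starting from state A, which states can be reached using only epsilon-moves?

{A, B, E, F, G, I, L}

Start with {A}.
From A via epsilon: add E, F.
From E via epsilon: add L.
From F via epsilon: add B.
From L via epsilon: add G.
From G via epsilon: add I.
No new states can be added; the closed set is {A, B, E, F, G, I, L}.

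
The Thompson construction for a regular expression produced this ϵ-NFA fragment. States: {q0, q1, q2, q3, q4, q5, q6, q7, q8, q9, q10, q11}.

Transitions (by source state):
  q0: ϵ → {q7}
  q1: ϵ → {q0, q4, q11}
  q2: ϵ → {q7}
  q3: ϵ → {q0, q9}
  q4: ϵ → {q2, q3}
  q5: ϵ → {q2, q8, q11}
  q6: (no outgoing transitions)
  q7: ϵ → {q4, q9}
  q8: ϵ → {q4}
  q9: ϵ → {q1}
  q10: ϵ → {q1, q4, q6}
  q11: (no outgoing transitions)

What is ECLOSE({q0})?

Start with {q0}.
From q0 via ϵ: add q7.
From q7 via ϵ: add q4, q9.
From q4 via ϵ: add q2, q3.
From q9 via ϵ: add q1.
From q1 via ϵ: add q11.
No new states can be added; the closed set is {q0, q1, q2, q3, q4, q7, q9, q11}.

{q0, q1, q2, q3, q4, q7, q9, q11}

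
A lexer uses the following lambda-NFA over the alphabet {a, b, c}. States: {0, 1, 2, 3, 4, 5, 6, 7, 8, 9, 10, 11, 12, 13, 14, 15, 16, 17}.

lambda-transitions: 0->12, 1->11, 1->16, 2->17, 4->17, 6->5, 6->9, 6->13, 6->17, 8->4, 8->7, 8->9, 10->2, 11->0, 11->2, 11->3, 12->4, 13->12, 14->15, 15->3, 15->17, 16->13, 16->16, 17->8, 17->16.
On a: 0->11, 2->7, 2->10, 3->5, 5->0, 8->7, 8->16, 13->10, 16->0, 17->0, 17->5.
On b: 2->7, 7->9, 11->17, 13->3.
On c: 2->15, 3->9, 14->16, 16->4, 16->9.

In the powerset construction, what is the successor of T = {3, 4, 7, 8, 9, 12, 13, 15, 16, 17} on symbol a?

{0, 2, 4, 5, 7, 8, 9, 10, 12, 13, 16, 17}

3 on a → {5}.
8 on a → {7, 16}.
13 on a → {10}.
16 on a → {0}.
17 on a → {0, 5}.
No a-transition from 4, 7, 9, 12, 15.
Union after reading a: {0, 5, 7, 10, 16}.
Now take the lambda-closure:
From 0 via lambda: add 12.
From 10 via lambda: add 2.
From 16 via lambda: add 13.
From 2 via lambda: add 17.
From 12 via lambda: add 4.
From 17 via lambda: add 8.
From 8 via lambda: add 9.
No new states can be added; the closed set is {0, 2, 4, 5, 7, 8, 9, 10, 12, 13, 16, 17}.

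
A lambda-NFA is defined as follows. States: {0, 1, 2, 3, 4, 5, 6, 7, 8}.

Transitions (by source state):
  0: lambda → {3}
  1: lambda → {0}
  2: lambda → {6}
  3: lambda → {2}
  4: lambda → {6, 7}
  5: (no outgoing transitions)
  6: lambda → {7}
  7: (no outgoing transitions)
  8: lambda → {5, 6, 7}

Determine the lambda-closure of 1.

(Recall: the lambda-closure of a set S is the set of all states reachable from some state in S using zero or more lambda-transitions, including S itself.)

Start with {1}.
From 1 via lambda: add 0.
From 0 via lambda: add 3.
From 3 via lambda: add 2.
From 2 via lambda: add 6.
From 6 via lambda: add 7.
No new states can be added; the closed set is {0, 1, 2, 3, 6, 7}.

{0, 1, 2, 3, 6, 7}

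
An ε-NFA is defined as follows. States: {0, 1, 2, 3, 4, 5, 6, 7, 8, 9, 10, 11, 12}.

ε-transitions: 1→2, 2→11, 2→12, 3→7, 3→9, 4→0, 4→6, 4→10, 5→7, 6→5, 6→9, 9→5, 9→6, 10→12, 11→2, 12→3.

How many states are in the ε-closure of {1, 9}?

9

Start with {1, 9}.
From 1 via ε: add 2.
From 9 via ε: add 5, 6.
From 2 via ε: add 11, 12.
From 5 via ε: add 7.
From 12 via ε: add 3.
ε-closure = {1, 2, 3, 5, 6, 7, 9, 11, 12}, which has 9 states.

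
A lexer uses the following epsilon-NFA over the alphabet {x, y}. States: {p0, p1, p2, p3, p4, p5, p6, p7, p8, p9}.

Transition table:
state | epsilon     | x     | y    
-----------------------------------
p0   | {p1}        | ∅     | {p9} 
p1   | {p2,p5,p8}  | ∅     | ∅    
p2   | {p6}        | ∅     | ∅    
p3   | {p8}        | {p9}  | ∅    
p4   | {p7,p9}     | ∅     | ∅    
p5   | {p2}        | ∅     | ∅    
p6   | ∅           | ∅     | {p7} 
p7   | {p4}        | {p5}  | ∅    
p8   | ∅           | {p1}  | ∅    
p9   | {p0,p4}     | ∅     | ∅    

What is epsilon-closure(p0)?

{p0, p1, p2, p5, p6, p8}

Start with {p0}.
From p0 via epsilon: add p1.
From p1 via epsilon: add p2, p5, p8.
From p2 via epsilon: add p6.
No new states can be added; the closed set is {p0, p1, p2, p5, p6, p8}.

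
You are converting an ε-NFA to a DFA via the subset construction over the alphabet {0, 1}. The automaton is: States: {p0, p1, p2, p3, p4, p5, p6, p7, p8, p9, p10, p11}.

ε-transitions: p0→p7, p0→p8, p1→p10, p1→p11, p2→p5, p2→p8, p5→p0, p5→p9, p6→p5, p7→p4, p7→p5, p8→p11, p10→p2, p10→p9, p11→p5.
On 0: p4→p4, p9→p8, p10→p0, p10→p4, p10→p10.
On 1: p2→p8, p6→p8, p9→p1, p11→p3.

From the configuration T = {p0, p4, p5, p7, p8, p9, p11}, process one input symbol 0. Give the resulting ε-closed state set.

{p0, p4, p5, p7, p8, p9, p11}

p4 on 0 → {p4}.
p9 on 0 → {p8}.
No 0-transition from p0, p5, p7, p8, p11.
Union after reading 0: {p4, p8}.
Now take the ε-closure:
From p8 via ε: add p11.
From p11 via ε: add p5.
From p5 via ε: add p0, p9.
From p0 via ε: add p7.
No new states can be added; the closed set is {p0, p4, p5, p7, p8, p9, p11}.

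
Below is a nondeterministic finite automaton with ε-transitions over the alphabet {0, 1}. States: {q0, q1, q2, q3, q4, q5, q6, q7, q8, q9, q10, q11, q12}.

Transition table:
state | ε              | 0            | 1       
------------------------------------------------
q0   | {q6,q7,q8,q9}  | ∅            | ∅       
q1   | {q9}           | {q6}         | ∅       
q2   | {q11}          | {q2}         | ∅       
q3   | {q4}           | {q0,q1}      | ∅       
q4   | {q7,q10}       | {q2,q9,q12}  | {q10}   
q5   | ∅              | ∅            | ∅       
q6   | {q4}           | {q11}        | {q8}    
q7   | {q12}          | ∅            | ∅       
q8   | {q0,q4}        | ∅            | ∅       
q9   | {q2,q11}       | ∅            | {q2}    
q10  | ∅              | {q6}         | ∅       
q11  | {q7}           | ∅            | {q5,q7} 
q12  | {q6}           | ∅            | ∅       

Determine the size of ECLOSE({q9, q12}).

Start with {q9, q12}.
From q9 via ε: add q2, q11.
From q12 via ε: add q6.
From q6 via ε: add q4.
From q11 via ε: add q7.
From q4 via ε: add q10.
ε-closure = {q2, q4, q6, q7, q9, q10, q11, q12}, which has 8 states.

8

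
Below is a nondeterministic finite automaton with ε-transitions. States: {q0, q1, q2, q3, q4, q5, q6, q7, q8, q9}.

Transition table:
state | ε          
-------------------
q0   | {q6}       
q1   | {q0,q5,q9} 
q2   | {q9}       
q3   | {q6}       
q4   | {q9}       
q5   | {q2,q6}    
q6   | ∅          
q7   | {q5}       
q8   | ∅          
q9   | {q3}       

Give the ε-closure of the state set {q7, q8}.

{q2, q3, q5, q6, q7, q8, q9}

Start with {q7, q8}.
From q7 via ε: add q5.
From q5 via ε: add q2, q6.
From q2 via ε: add q9.
From q9 via ε: add q3.
No new states can be added; the closed set is {q2, q3, q5, q6, q7, q8, q9}.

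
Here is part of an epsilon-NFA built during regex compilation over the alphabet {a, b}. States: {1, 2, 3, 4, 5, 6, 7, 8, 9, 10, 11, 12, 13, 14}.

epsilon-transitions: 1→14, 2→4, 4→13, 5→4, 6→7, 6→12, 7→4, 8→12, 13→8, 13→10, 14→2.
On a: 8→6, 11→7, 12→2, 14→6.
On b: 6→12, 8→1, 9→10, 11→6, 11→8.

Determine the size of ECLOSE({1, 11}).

9

Start with {1, 11}.
From 1 via epsilon: add 14.
From 14 via epsilon: add 2.
From 2 via epsilon: add 4.
From 4 via epsilon: add 13.
From 13 via epsilon: add 8, 10.
From 8 via epsilon: add 12.
epsilon-closure = {1, 2, 4, 8, 10, 11, 12, 13, 14}, which has 9 states.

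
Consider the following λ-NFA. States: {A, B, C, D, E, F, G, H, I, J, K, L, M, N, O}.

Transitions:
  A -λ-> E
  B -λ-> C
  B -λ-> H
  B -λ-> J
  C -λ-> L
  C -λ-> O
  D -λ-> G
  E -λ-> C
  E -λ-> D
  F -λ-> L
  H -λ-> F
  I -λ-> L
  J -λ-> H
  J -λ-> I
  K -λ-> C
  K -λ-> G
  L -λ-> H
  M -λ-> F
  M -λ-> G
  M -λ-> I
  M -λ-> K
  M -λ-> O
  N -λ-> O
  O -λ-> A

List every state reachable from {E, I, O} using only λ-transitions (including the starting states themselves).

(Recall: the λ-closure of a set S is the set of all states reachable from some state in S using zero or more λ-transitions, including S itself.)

{A, C, D, E, F, G, H, I, L, O}

Start with {E, I, O}.
From E via λ: add C, D.
From I via λ: add L.
From O via λ: add A.
From D via λ: add G.
From L via λ: add H.
From H via λ: add F.
No new states can be added; the closed set is {A, C, D, E, F, G, H, I, L, O}.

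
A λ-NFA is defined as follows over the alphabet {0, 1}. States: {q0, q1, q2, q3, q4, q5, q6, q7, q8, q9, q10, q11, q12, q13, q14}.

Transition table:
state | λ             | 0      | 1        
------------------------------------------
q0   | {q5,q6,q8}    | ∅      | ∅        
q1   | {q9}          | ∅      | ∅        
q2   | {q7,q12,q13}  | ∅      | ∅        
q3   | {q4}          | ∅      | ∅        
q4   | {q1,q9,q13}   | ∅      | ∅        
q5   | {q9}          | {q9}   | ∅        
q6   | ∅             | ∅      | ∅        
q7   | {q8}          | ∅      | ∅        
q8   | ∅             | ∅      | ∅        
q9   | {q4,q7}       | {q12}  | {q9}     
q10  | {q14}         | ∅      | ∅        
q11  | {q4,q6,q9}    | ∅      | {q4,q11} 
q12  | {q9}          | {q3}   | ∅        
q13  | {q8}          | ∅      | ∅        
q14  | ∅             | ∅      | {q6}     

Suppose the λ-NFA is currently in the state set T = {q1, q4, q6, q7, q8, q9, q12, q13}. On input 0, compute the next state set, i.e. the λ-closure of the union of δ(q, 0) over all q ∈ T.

q9 on 0 → {q12}.
q12 on 0 → {q3}.
No 0-transition from q1, q4, q6, q7, q8, q13.
Union after reading 0: {q3, q12}.
Now take the λ-closure:
From q3 via λ: add q4.
From q12 via λ: add q9.
From q4 via λ: add q1, q13.
From q9 via λ: add q7.
From q7 via λ: add q8.
No new states can be added; the closed set is {q1, q3, q4, q7, q8, q9, q12, q13}.

{q1, q3, q4, q7, q8, q9, q12, q13}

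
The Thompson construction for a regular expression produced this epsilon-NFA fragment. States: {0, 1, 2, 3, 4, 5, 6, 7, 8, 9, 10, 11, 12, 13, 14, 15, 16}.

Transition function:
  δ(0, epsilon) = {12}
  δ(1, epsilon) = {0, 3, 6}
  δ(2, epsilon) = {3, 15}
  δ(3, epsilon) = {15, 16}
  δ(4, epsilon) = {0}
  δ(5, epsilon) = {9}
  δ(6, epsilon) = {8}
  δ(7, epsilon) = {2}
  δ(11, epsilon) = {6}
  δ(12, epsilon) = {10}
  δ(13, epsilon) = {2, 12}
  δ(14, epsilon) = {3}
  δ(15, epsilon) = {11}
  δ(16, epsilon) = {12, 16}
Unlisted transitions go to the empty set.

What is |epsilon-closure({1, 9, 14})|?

12

Start with {1, 9, 14}.
From 1 via epsilon: add 0, 3, 6.
From 0 via epsilon: add 12.
From 3 via epsilon: add 15, 16.
From 6 via epsilon: add 8.
From 12 via epsilon: add 10.
From 15 via epsilon: add 11.
epsilon-closure = {0, 1, 3, 6, 8, 9, 10, 11, 12, 14, 15, 16}, which has 12 states.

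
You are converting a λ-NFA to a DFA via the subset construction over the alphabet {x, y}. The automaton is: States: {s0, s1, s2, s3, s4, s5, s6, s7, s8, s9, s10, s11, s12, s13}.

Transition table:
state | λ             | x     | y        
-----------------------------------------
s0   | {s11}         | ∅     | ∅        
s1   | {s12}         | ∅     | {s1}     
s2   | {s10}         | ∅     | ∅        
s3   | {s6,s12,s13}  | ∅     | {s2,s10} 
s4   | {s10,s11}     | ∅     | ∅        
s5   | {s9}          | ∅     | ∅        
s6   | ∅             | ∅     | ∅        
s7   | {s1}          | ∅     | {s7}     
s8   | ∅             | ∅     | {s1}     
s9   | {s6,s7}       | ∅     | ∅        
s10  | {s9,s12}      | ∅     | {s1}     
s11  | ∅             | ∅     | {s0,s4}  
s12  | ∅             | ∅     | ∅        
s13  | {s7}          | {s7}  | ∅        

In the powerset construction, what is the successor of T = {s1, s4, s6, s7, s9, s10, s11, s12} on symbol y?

{s0, s1, s4, s6, s7, s9, s10, s11, s12}

s1 on y → {s1}.
s7 on y → {s7}.
s10 on y → {s1}.
s11 on y → {s0, s4}.
No y-transition from s4, s6, s9, s12.
Union after reading y: {s0, s1, s4, s7}.
Now take the λ-closure:
From s0 via λ: add s11.
From s1 via λ: add s12.
From s4 via λ: add s10.
From s10 via λ: add s9.
From s9 via λ: add s6.
No new states can be added; the closed set is {s0, s1, s4, s6, s7, s9, s10, s11, s12}.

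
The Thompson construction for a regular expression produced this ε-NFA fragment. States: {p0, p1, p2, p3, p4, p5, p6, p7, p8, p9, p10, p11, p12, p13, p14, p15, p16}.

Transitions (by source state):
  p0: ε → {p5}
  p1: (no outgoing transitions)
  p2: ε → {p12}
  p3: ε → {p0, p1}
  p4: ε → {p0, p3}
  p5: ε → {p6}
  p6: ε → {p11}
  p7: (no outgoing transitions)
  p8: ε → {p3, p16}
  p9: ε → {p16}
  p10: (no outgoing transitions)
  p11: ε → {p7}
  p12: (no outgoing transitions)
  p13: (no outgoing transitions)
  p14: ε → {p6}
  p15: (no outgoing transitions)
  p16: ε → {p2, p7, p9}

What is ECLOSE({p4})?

{p0, p1, p3, p4, p5, p6, p7, p11}

Start with {p4}.
From p4 via ε: add p0, p3.
From p0 via ε: add p5.
From p3 via ε: add p1.
From p5 via ε: add p6.
From p6 via ε: add p11.
From p11 via ε: add p7.
No new states can be added; the closed set is {p0, p1, p3, p4, p5, p6, p7, p11}.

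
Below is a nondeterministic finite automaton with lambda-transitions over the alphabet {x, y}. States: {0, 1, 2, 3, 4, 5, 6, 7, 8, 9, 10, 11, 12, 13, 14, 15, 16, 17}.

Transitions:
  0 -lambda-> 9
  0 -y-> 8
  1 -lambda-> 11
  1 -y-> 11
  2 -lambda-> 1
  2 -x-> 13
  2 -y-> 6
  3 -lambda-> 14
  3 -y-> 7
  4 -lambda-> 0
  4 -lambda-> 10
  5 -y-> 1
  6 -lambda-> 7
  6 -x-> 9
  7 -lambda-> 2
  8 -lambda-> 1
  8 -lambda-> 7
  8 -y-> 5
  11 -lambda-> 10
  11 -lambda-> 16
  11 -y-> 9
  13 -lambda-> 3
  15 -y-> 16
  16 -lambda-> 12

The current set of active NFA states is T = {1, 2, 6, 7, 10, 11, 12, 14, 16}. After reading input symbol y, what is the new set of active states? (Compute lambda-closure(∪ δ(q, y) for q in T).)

1 on y → {11}.
2 on y → {6}.
11 on y → {9}.
No y-transition from 6, 7, 10, 12, 14, 16.
Union after reading y: {6, 9, 11}.
Now take the lambda-closure:
From 6 via lambda: add 7.
From 11 via lambda: add 10, 16.
From 7 via lambda: add 2.
From 16 via lambda: add 12.
From 2 via lambda: add 1.
No new states can be added; the closed set is {1, 2, 6, 7, 9, 10, 11, 12, 16}.

{1, 2, 6, 7, 9, 10, 11, 12, 16}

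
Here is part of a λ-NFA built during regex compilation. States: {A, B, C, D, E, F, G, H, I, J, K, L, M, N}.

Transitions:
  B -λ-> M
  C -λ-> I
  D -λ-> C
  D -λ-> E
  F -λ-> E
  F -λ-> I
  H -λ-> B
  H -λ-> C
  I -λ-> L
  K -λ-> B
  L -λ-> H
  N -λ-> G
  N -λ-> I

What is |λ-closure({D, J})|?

Start with {D, J}.
From D via λ: add C, E.
From C via λ: add I.
From I via λ: add L.
From L via λ: add H.
From H via λ: add B.
From B via λ: add M.
λ-closure = {B, C, D, E, H, I, J, L, M}, which has 9 states.

9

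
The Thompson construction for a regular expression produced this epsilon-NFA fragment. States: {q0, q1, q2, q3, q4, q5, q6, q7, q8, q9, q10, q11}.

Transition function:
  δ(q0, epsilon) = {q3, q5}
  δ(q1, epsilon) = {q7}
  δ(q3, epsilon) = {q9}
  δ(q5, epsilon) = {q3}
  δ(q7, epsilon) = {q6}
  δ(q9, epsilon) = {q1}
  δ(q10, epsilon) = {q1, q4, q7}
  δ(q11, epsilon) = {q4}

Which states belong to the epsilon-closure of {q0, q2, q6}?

Start with {q0, q2, q6}.
From q0 via epsilon: add q3, q5.
From q3 via epsilon: add q9.
From q9 via epsilon: add q1.
From q1 via epsilon: add q7.
No new states can be added; the closed set is {q0, q1, q2, q3, q5, q6, q7, q9}.

{q0, q1, q2, q3, q5, q6, q7, q9}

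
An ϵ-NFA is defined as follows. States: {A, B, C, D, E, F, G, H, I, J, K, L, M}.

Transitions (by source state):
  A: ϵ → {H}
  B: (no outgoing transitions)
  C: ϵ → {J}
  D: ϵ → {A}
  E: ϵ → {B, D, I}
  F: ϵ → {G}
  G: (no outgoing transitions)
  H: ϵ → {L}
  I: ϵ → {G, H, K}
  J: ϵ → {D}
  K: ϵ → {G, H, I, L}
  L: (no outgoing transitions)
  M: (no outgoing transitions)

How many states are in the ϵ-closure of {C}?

6

Start with {C}.
From C via ϵ: add J.
From J via ϵ: add D.
From D via ϵ: add A.
From A via ϵ: add H.
From H via ϵ: add L.
ϵ-closure = {A, C, D, H, J, L}, which has 6 states.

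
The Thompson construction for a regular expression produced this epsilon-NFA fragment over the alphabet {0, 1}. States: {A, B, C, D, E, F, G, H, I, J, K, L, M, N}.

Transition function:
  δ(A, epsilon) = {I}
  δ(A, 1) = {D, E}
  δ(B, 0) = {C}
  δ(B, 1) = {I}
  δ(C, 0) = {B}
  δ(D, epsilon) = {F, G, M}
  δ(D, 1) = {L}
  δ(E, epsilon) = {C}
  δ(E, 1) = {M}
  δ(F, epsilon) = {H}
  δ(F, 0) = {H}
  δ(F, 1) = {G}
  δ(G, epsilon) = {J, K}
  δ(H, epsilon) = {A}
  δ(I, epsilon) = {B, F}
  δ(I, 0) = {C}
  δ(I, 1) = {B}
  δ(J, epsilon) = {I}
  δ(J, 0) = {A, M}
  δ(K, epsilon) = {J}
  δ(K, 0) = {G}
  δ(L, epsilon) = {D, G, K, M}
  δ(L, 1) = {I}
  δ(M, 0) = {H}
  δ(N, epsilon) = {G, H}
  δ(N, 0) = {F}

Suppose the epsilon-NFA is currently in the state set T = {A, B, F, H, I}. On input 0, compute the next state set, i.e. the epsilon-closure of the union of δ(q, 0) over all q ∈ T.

B on 0 → {C}.
F on 0 → {H}.
I on 0 → {C}.
No 0-transition from A, H.
Union after reading 0: {C, H}.
Now take the epsilon-closure:
From H via epsilon: add A.
From A via epsilon: add I.
From I via epsilon: add B, F.
No new states can be added; the closed set is {A, B, C, F, H, I}.

{A, B, C, F, H, I}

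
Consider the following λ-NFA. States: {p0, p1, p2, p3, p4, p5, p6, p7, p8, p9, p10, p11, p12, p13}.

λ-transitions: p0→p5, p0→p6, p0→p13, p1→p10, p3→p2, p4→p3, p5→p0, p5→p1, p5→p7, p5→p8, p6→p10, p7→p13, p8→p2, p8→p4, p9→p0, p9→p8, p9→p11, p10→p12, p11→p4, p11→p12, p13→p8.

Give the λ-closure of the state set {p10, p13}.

{p2, p3, p4, p8, p10, p12, p13}

Start with {p10, p13}.
From p10 via λ: add p12.
From p13 via λ: add p8.
From p8 via λ: add p2, p4.
From p4 via λ: add p3.
No new states can be added; the closed set is {p2, p3, p4, p8, p10, p12, p13}.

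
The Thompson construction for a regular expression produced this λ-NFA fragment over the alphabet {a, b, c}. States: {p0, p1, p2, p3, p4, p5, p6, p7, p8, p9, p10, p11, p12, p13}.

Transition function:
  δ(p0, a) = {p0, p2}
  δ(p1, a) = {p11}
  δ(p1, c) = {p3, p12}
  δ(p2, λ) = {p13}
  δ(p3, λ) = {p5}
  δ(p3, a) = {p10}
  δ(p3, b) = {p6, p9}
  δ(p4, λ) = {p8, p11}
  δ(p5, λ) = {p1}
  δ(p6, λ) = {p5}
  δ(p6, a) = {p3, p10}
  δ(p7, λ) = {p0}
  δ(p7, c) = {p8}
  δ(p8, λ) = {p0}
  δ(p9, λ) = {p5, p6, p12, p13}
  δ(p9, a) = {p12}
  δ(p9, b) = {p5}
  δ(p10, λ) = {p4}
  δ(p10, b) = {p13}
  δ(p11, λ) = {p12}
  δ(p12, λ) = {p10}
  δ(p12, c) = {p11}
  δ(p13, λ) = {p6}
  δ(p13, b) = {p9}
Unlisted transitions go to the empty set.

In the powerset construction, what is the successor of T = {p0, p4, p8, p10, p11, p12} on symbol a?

{p0, p1, p2, p5, p6, p13}

p0 on a → {p0, p2}.
No a-transition from p4, p8, p10, p11, p12.
Union after reading a: {p0, p2}.
Now take the λ-closure:
From p2 via λ: add p13.
From p13 via λ: add p6.
From p6 via λ: add p5.
From p5 via λ: add p1.
No new states can be added; the closed set is {p0, p1, p2, p5, p6, p13}.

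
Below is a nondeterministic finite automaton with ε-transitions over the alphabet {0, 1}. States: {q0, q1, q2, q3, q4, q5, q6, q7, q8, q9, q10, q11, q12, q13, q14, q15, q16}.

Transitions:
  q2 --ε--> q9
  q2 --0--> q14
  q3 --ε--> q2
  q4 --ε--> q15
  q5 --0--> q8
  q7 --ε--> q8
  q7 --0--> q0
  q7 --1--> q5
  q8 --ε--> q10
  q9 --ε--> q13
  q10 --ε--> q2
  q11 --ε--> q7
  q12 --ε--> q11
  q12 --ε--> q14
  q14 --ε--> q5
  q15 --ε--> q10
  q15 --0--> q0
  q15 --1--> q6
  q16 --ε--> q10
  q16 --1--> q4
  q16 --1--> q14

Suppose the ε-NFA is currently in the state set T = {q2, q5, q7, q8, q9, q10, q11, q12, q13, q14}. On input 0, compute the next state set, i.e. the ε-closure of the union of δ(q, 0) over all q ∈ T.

q2 on 0 → {q14}.
q5 on 0 → {q8}.
q7 on 0 → {q0}.
No 0-transition from q8, q9, q10, q11, q12, q13, q14.
Union after reading 0: {q0, q8, q14}.
Now take the ε-closure:
From q8 via ε: add q10.
From q14 via ε: add q5.
From q10 via ε: add q2.
From q2 via ε: add q9.
From q9 via ε: add q13.
No new states can be added; the closed set is {q0, q2, q5, q8, q9, q10, q13, q14}.

{q0, q2, q5, q8, q9, q10, q13, q14}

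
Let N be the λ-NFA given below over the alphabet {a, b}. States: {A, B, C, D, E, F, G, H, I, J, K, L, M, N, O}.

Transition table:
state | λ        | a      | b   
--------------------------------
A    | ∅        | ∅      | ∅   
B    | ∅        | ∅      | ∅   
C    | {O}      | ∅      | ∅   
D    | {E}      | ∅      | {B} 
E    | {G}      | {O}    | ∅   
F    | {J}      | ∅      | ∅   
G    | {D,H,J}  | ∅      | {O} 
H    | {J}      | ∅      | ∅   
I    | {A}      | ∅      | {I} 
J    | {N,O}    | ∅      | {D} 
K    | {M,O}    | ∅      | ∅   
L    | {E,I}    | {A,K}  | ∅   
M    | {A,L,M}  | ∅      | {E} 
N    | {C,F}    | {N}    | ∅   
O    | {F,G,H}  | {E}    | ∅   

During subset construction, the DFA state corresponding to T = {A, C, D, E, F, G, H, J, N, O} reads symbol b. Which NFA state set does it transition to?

{B, C, D, E, F, G, H, J, N, O}

D on b → {B}.
G on b → {O}.
J on b → {D}.
No b-transition from A, C, E, F, H, N, O.
Union after reading b: {B, D, O}.
Now take the λ-closure:
From D via λ: add E.
From O via λ: add F, G, H.
From F via λ: add J.
From J via λ: add N.
From N via λ: add C.
No new states can be added; the closed set is {B, C, D, E, F, G, H, J, N, O}.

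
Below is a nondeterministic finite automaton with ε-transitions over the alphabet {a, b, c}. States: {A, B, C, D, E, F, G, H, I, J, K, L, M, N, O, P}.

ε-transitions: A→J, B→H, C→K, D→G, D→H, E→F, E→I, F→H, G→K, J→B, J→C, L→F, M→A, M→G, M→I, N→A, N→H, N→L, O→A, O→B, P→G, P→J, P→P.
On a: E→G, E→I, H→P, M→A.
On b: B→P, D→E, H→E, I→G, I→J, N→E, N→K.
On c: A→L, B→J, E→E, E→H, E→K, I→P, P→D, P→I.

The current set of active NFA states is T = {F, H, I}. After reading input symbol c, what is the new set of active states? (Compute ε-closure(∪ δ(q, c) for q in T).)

{B, C, G, H, J, K, P}

I on c → {P}.
No c-transition from F, H.
Union after reading c: {P}.
Now take the ε-closure:
From P via ε: add G, J.
From G via ε: add K.
From J via ε: add B, C.
From B via ε: add H.
No new states can be added; the closed set is {B, C, G, H, J, K, P}.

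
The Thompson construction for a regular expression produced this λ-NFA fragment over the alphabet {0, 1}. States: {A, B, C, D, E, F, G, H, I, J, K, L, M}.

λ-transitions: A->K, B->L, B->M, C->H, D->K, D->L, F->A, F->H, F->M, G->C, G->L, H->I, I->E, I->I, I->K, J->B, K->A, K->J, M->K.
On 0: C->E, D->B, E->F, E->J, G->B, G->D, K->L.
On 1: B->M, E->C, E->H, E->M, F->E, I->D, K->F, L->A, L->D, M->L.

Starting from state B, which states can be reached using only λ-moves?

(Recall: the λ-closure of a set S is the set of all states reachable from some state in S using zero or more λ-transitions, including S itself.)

{A, B, J, K, L, M}

Start with {B}.
From B via λ: add L, M.
From M via λ: add K.
From K via λ: add A, J.
No new states can be added; the closed set is {A, B, J, K, L, M}.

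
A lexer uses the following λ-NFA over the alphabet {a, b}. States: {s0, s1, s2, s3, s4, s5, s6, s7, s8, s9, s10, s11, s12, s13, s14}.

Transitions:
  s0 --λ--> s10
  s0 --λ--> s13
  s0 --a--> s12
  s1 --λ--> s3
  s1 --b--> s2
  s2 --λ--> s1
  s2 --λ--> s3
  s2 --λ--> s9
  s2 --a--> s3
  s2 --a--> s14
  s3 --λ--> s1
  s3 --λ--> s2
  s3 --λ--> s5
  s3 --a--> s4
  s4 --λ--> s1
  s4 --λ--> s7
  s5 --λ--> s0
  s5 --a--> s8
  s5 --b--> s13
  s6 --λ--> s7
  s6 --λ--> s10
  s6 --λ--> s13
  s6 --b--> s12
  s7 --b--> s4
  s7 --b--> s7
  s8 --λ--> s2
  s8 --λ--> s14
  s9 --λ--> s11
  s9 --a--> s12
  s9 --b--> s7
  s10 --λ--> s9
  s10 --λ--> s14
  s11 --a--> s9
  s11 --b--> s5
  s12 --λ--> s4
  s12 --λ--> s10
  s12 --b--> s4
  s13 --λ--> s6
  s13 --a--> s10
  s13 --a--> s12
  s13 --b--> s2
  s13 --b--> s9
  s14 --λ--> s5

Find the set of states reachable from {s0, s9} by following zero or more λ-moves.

{s0, s5, s6, s7, s9, s10, s11, s13, s14}

Start with {s0, s9}.
From s0 via λ: add s10, s13.
From s9 via λ: add s11.
From s10 via λ: add s14.
From s13 via λ: add s6.
From s6 via λ: add s7.
From s14 via λ: add s5.
No new states can be added; the closed set is {s0, s5, s6, s7, s9, s10, s11, s13, s14}.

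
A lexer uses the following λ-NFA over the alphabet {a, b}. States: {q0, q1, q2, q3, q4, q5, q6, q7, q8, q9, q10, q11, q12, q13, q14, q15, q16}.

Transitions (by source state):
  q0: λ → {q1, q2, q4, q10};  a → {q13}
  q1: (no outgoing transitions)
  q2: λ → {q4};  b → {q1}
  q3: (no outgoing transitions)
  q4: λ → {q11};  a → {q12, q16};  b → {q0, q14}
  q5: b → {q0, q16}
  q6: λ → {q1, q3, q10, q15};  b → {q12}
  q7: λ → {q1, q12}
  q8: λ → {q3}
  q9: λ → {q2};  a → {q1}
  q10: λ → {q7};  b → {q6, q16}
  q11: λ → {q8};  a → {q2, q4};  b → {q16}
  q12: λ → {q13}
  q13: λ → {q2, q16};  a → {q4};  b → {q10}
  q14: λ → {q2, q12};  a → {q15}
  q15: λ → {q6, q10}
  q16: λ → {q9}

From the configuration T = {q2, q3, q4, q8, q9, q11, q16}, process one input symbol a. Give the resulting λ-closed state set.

q4 on a → {q12, q16}.
q9 on a → {q1}.
q11 on a → {q2, q4}.
No a-transition from q2, q3, q8, q16.
Union after reading a: {q1, q2, q4, q12, q16}.
Now take the λ-closure:
From q4 via λ: add q11.
From q12 via λ: add q13.
From q16 via λ: add q9.
From q11 via λ: add q8.
From q8 via λ: add q3.
No new states can be added; the closed set is {q1, q2, q3, q4, q8, q9, q11, q12, q13, q16}.

{q1, q2, q3, q4, q8, q9, q11, q12, q13, q16}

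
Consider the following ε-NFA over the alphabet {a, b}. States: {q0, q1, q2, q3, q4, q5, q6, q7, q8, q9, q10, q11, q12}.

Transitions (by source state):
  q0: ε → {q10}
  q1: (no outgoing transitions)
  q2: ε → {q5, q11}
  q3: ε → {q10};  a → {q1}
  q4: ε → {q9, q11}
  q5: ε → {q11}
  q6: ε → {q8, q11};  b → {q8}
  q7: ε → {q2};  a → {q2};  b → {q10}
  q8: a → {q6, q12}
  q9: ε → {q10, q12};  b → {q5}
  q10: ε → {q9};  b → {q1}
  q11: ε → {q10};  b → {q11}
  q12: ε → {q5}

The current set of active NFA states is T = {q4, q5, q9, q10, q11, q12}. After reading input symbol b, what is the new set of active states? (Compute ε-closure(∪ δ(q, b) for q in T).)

q9 on b → {q5}.
q10 on b → {q1}.
q11 on b → {q11}.
No b-transition from q4, q5, q12.
Union after reading b: {q1, q5, q11}.
Now take the ε-closure:
From q11 via ε: add q10.
From q10 via ε: add q9.
From q9 via ε: add q12.
No new states can be added; the closed set is {q1, q5, q9, q10, q11, q12}.

{q1, q5, q9, q10, q11, q12}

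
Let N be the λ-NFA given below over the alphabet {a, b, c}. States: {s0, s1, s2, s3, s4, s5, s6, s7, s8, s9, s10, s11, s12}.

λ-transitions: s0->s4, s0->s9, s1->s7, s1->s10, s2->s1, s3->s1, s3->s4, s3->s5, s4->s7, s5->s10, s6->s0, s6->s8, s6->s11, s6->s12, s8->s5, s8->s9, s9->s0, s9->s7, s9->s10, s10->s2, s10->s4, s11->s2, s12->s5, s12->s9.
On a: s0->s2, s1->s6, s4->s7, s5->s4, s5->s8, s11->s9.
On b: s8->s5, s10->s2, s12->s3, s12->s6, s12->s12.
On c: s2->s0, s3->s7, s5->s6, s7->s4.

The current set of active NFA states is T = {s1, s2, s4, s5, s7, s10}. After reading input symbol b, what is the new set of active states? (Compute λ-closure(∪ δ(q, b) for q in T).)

{s1, s2, s4, s7, s10}

s10 on b → {s2}.
No b-transition from s1, s2, s4, s5, s7.
Union after reading b: {s2}.
Now take the λ-closure:
From s2 via λ: add s1.
From s1 via λ: add s7, s10.
From s10 via λ: add s4.
No new states can be added; the closed set is {s1, s2, s4, s7, s10}.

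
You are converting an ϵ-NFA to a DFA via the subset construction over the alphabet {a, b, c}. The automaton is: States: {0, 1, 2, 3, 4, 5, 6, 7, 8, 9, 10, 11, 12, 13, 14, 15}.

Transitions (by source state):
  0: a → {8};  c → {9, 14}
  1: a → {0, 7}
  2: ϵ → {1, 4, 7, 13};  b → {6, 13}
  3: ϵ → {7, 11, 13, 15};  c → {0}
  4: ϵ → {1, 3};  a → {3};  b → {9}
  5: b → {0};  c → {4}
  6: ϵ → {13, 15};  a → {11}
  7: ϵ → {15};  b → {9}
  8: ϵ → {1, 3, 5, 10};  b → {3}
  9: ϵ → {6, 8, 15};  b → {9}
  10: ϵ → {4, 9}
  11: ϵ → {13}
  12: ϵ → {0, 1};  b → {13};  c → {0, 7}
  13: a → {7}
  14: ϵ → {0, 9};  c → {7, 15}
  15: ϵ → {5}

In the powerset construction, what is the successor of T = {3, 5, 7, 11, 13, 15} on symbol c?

{0, 1, 3, 4, 5, 7, 11, 13, 15}

3 on c → {0}.
5 on c → {4}.
No c-transition from 7, 11, 13, 15.
Union after reading c: {0, 4}.
Now take the ϵ-closure:
From 4 via ϵ: add 1, 3.
From 3 via ϵ: add 7, 11, 13, 15.
From 15 via ϵ: add 5.
No new states can be added; the closed set is {0, 1, 3, 4, 5, 7, 11, 13, 15}.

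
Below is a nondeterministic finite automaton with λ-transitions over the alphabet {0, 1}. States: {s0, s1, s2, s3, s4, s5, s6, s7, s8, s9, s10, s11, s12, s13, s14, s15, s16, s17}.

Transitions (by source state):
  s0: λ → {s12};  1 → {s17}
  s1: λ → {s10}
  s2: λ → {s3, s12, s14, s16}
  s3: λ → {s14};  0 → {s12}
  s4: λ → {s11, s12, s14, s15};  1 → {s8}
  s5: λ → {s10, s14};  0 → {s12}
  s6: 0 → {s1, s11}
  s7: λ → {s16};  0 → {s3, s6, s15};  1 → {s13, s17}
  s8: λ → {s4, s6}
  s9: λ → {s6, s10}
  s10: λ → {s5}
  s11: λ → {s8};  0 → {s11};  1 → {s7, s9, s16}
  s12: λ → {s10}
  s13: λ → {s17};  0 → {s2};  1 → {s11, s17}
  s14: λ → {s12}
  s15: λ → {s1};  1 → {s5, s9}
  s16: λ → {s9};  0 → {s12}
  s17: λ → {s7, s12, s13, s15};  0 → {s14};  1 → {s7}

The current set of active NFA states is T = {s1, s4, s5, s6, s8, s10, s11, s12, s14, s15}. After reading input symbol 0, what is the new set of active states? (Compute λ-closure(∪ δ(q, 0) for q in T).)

s5 on 0 → {s12}.
s6 on 0 → {s1, s11}.
s11 on 0 → {s11}.
No 0-transition from s1, s4, s8, s10, s12, s14, s15.
Union after reading 0: {s1, s11, s12}.
Now take the λ-closure:
From s1 via λ: add s10.
From s11 via λ: add s8.
From s8 via λ: add s4, s6.
From s10 via λ: add s5.
From s4 via λ: add s14, s15.
No new states can be added; the closed set is {s1, s4, s5, s6, s8, s10, s11, s12, s14, s15}.

{s1, s4, s5, s6, s8, s10, s11, s12, s14, s15}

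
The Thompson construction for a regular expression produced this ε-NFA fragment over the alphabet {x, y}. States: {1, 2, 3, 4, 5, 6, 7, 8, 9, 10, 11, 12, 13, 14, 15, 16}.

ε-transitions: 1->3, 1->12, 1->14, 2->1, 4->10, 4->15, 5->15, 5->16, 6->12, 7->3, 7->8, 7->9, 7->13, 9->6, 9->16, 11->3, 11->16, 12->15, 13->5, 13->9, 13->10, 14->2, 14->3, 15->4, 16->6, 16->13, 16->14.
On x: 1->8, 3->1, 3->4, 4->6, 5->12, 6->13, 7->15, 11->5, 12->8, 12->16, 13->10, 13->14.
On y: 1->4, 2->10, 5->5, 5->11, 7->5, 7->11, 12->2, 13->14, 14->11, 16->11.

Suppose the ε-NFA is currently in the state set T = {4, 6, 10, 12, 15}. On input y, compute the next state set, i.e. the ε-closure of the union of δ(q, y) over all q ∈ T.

{1, 2, 3, 4, 10, 12, 14, 15}

12 on y → {2}.
No y-transition from 4, 6, 10, 15.
Union after reading y: {2}.
Now take the ε-closure:
From 2 via ε: add 1.
From 1 via ε: add 3, 12, 14.
From 12 via ε: add 15.
From 15 via ε: add 4.
From 4 via ε: add 10.
No new states can be added; the closed set is {1, 2, 3, 4, 10, 12, 14, 15}.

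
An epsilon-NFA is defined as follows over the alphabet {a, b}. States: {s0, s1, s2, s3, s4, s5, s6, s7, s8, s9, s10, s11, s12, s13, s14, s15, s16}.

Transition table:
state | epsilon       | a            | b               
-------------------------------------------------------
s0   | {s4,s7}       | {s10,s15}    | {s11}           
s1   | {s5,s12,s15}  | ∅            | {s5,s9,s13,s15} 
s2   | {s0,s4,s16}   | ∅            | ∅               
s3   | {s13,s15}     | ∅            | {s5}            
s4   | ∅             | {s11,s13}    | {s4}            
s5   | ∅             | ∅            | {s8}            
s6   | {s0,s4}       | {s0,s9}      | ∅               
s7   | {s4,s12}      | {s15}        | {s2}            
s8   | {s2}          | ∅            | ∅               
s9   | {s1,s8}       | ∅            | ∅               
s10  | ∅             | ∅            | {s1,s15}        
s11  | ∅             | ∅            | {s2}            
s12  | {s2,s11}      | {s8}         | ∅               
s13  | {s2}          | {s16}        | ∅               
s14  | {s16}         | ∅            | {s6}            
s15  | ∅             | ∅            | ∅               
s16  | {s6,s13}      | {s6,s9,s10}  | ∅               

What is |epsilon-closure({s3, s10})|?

12

Start with {s3, s10}.
From s3 via epsilon: add s13, s15.
From s13 via epsilon: add s2.
From s2 via epsilon: add s0, s4, s16.
From s0 via epsilon: add s7.
From s16 via epsilon: add s6.
From s7 via epsilon: add s12.
From s12 via epsilon: add s11.
epsilon-closure = {s0, s2, s3, s4, s6, s7, s10, s11, s12, s13, s15, s16}, which has 12 states.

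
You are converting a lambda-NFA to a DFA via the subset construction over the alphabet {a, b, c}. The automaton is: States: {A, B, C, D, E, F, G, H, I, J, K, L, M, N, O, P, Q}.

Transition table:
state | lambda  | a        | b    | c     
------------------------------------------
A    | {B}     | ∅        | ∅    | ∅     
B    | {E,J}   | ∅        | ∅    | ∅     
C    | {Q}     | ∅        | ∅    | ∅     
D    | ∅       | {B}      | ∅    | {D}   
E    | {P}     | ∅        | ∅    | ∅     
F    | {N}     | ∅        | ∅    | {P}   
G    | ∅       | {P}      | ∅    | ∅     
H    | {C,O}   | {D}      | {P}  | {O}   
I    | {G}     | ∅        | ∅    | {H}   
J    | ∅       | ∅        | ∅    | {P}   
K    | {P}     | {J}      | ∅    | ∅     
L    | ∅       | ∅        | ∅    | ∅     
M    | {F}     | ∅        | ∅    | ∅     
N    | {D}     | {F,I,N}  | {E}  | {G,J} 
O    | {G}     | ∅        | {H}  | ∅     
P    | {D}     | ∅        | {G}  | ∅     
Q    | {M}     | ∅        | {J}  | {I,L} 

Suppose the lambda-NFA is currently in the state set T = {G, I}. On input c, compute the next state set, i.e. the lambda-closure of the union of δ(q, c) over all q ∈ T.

I on c → {H}.
No c-transition from G.
Union after reading c: {H}.
Now take the lambda-closure:
From H via lambda: add C, O.
From C via lambda: add Q.
From O via lambda: add G.
From Q via lambda: add M.
From M via lambda: add F.
From F via lambda: add N.
From N via lambda: add D.
No new states can be added; the closed set is {C, D, F, G, H, M, N, O, Q}.

{C, D, F, G, H, M, N, O, Q}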